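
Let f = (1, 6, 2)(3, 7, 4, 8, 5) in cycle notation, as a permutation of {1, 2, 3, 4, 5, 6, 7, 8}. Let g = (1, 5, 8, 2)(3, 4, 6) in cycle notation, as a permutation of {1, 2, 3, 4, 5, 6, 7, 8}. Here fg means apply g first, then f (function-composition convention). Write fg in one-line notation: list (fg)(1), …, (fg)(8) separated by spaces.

3 6 8 2 5 7 4 1

(fg)(x) = f(g(x)). Computing each image: f(g(1)) = f(5) = 3, f(g(2)) = f(1) = 6, f(g(3)) = f(4) = 8, f(g(4)) = f(6) = 2, f(g(5)) = f(8) = 5, f(g(6)) = f(3) = 7, f(g(7)) = f(7) = 4, f(g(8)) = f(2) = 1.
Hence fg = [3 6 8 2 5 7 4 1].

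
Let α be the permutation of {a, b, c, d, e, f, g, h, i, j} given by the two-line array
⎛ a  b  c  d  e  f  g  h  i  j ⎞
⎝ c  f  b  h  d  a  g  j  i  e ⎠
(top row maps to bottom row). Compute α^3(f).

b

Tracing f → a → … returns to f after 4 steps, so f lies in a 4-cycle (a, c, b, f).
Advancing 3 steps from f: f → a → c → b.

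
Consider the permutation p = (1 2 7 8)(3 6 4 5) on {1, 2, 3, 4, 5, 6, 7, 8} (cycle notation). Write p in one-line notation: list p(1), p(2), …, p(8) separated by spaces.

2 7 6 5 3 4 8 1

Image by image: 1→2, 2→7, 3→6, 4→5, 5→3, 6→4, 7→8, 8→1.
Listing these in domain order gives 2 7 6 5 3 4 8 1.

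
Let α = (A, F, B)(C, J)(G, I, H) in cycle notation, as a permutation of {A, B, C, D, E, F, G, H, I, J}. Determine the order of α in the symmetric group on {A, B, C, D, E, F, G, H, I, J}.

6

The disjoint cycles have lengths 3, 3, 2, 1, 1.
Since disjoint cycles commute, ord(α) = lcm(3, 3, 2) = 6.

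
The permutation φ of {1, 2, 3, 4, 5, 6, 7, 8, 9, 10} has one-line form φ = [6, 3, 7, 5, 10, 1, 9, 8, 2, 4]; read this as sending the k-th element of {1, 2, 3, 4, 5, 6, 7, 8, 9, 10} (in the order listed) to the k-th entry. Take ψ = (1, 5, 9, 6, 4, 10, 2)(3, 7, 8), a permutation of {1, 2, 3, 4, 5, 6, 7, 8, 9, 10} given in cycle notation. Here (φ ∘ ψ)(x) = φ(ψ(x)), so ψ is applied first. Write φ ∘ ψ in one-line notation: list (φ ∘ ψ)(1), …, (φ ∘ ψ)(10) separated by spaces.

10 6 9 4 2 5 8 7 1 3

For each element, apply ψ then φ: 1 → 5 → 10; 2 → 1 → 6; 3 → 7 → 9; 4 → 10 → 4; 5 → 9 → 2; 6 → 4 → 5; 7 → 8 → 8; 8 → 3 → 7; 9 → 6 → 1; 10 → 2 → 3.
So φ ∘ ψ in one-line form is 10 6 9 4 2 5 8 7 1 3.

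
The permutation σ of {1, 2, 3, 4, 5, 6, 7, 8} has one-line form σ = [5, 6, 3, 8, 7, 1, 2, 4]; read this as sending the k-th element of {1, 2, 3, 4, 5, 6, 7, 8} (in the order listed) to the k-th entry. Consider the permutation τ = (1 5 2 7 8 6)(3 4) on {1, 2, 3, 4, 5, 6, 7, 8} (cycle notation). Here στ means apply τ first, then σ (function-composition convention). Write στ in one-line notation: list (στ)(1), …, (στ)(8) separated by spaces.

7 2 8 3 6 5 4 1

(στ)(x) = σ(τ(x)). Computing each image: σ(τ(1)) = σ(5) = 7, σ(τ(2)) = σ(7) = 2, σ(τ(3)) = σ(4) = 8, σ(τ(4)) = σ(3) = 3, σ(τ(5)) = σ(2) = 6, σ(τ(6)) = σ(1) = 5, σ(τ(7)) = σ(8) = 4, σ(τ(8)) = σ(6) = 1.
Hence στ = [7 2 8 3 6 5 4 1].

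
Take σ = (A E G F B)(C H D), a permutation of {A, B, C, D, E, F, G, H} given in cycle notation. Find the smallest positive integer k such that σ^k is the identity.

The cycle type of σ is (5, 3).
The order is lcm(5, 3) = 15.

15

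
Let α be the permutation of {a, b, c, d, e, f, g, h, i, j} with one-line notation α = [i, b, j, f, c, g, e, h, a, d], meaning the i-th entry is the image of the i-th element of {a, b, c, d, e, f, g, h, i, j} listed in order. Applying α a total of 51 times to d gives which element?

e

Tracing d → f → … returns to d after 6 steps, so d lies in a 6-cycle (c, j, d, f, g, e).
Powers repeat with period 6 on this cycle, and 51 mod 6 = 3, so α^51(d) = α^3(d).
Advancing 3 steps from d: d → f → g → e.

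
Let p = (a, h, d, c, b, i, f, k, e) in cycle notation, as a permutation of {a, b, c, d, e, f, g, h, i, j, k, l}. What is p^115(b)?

d

b lies in the 9-cycle (a, h, d, c, b, i, f, k, e).
On a 9-cycle, p^9 is the identity, so p^115 = p^7 there (115 ≡ 7 mod 9).
Advancing 7 steps from b: b → i → f → k → e → a → h → d.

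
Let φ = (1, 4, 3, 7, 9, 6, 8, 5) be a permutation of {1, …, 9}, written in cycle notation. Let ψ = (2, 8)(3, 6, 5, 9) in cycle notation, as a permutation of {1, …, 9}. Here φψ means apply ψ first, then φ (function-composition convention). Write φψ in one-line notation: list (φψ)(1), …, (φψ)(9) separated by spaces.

4 5 8 3 6 1 9 2 7

(φψ)(x) = φ(ψ(x)). Computing each image: φ(ψ(1)) = φ(1) = 4, φ(ψ(2)) = φ(8) = 5, φ(ψ(3)) = φ(6) = 8, φ(ψ(4)) = φ(4) = 3, φ(ψ(5)) = φ(9) = 6, φ(ψ(6)) = φ(5) = 1, φ(ψ(7)) = φ(7) = 9, φ(ψ(8)) = φ(2) = 2, φ(ψ(9)) = φ(3) = 7.
Hence φψ = [4 5 8 3 6 1 9 2 7].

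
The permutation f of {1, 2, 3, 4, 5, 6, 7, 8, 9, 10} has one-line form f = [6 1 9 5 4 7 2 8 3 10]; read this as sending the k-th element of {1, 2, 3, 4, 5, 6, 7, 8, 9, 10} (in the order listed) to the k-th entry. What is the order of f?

The disjoint-cycle form of f has cycle lengths 4, 2, 2, 1, 1.
The order of f is the least common multiple of its cycle lengths: lcm(4, 2, 2) = 4.

4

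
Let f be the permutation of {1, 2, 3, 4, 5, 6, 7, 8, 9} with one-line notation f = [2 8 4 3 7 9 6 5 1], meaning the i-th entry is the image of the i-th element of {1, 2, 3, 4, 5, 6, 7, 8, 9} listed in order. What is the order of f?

14

Decomposing into disjoint cycles gives cycle lengths 7, 2.
The order of f is the least common multiple of its cycle lengths: lcm(7, 2) = 14.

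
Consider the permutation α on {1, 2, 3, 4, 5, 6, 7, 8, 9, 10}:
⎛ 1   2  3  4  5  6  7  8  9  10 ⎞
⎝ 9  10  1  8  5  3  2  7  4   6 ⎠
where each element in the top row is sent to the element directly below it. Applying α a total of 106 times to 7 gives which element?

Tracing 7 → 2 → … returns to 7 after 9 steps, so 7 lies in a 9-cycle (1, 9, 4, 8, 7, 2, 10, 6, 3).
Powers repeat with period 9 on this cycle, and 106 mod 9 = 7, so α^106(7) = α^7(7).
Advancing 7 steps from 7: 7 → 2 → 10 → 6 → 3 → 1 → 9 → 4.

4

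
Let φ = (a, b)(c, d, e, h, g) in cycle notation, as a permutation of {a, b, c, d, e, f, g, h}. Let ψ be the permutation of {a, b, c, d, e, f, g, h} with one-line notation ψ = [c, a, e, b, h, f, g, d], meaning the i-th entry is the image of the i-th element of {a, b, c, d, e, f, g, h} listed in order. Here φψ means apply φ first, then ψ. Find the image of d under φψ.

φ(d) = e, then ψ(e) = h; composing gives (φψ)(d) = h.

h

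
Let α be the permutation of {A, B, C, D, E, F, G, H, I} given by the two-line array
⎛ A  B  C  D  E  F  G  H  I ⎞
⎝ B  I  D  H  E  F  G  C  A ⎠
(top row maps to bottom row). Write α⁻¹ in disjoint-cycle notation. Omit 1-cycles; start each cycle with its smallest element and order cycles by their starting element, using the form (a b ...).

The cycle decomposition of α is (A B I)(C D H).
The inverse reverses every cycle; in canonical form, α⁻¹ = (A I B)(C H D).

(A I B)(C H D)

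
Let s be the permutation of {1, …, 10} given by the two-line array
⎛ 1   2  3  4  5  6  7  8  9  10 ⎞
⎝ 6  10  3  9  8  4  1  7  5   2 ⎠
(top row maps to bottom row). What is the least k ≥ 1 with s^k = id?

Decomposing into disjoint cycles gives cycle lengths 7, 2, 1.
The order is lcm(7, 2) = 14.

14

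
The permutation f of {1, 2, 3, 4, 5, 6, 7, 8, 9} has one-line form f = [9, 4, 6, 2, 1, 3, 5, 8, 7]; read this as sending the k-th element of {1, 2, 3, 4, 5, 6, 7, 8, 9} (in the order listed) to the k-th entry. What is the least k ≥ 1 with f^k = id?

The disjoint-cycle form of f has cycle lengths 4, 2, 2, 1.
Since disjoint cycles commute, ord(f) = lcm(4, 2, 2) = 4.

4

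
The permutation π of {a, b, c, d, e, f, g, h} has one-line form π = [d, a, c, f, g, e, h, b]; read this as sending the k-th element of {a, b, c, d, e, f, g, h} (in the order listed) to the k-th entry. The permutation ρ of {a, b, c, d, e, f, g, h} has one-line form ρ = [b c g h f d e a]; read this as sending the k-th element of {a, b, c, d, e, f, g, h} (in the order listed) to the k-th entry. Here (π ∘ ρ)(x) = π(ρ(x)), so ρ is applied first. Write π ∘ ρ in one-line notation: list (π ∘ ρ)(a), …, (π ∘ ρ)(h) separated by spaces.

a c h b e f g d

Chase each element through ρ then π: a → b → a; b → c → c; c → g → h; d → h → b; e → f → e; f → d → f; g → e → g; h → a → d.
So π ∘ ρ in one-line form is a c h b e f g d.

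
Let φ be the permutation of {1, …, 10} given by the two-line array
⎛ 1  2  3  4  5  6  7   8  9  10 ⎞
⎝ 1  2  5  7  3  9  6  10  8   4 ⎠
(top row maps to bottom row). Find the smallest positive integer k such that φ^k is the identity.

Decomposing into disjoint cycles gives cycle lengths 6, 2, 1, 1.
Since disjoint cycles commute, ord(φ) = lcm(6, 2) = 6.

6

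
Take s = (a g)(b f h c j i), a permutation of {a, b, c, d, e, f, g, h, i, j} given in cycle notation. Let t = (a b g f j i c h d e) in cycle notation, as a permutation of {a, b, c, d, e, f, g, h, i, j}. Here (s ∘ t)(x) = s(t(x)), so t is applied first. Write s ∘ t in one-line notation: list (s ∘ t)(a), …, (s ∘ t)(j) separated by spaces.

f a c e g i h d j b

For each element, apply t then s: a → b → f; b → g → a; c → h → c; d → e → e; e → a → g; f → j → i; g → f → h; h → d → d; i → c → j; j → i → b.
Collecting the images, s ∘ t = [f a c e g i h d j b].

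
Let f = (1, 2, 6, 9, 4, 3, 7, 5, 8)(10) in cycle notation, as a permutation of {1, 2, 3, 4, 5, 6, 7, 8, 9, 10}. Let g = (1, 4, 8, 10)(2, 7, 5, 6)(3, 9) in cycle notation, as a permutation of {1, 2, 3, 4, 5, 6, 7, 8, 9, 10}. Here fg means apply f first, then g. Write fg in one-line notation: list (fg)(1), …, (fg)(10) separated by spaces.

(fg)(x) = g(f(x)). Computing each image: g(f(1)) = g(2) = 7, g(f(2)) = g(6) = 2, g(f(3)) = g(7) = 5, g(f(4)) = g(3) = 9, g(f(5)) = g(8) = 10, g(f(6)) = g(9) = 3, g(f(7)) = g(5) = 6, g(f(8)) = g(1) = 4, g(f(9)) = g(4) = 8, g(f(10)) = g(10) = 1.
Hence fg = [7 2 5 9 10 3 6 4 8 1].

7 2 5 9 10 3 6 4 8 1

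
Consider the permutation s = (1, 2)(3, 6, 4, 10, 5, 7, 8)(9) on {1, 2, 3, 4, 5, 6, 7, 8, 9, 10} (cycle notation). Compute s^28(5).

5

5 lies in the 7-cycle (3, 6, 4, 10, 5, 7, 8).
On a 7-cycle, s^7 is the identity, so s^28 = s^0 there (28 ≡ 0 mod 7).
So s^28(5) = 5.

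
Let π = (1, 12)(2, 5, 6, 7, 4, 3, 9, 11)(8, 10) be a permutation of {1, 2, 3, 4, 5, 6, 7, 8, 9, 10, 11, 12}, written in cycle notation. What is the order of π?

8

The cycle type of π is (8, 2, 2).
The order is lcm(8, 2, 2) = 8.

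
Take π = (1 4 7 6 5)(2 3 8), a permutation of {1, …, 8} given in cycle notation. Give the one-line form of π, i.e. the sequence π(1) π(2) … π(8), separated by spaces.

Reading each image from the cycles: 1→4, 2→3, 3→8, 4→7, 5→1, 6→5, 7→6, 8→2.
Listing these in domain order gives 4 3 8 7 1 5 6 2.

4 3 8 7 1 5 6 2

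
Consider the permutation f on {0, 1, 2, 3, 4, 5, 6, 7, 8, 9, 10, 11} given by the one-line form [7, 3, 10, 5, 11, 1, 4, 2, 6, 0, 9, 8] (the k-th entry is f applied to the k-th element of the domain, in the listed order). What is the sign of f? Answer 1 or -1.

-1

In disjoint-cycle form the cycle lengths are 5, 4, 3.
A cycle of length ℓ contributes ℓ−1 transpositions, so f is a product of 4 + 3 + 2 = 9 transpositions — odd.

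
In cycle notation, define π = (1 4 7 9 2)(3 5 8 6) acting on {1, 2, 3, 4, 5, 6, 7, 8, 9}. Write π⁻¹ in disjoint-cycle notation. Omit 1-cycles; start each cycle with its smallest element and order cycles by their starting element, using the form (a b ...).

Inverting a permutation written in cycle notation just reverses the order within every cycle.
Reversing each cycle of π and rotating so the smallest element leads gives (1 2 9 7 4)(3 6 8 5).

(1 2 9 7 4)(3 6 8 5)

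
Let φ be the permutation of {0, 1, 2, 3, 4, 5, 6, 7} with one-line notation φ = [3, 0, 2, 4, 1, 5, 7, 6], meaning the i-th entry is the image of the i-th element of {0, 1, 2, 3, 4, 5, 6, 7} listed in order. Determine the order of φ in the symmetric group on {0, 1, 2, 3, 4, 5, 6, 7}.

4

Decomposing into disjoint cycles gives cycle lengths 4, 2, 1, 1.
The order is lcm(4, 2) = 4.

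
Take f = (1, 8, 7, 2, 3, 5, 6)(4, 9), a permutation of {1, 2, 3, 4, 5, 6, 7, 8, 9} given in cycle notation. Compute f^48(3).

2

3 lies in the 7-cycle (1, 8, 7, 2, 3, 5, 6).
On a 7-cycle, f^7 is the identity, so f^48 = f^6 there (48 ≡ 6 mod 7).
Advancing 6 steps from 3: 3 → 5 → 6 → 1 → 8 → 7 → 2.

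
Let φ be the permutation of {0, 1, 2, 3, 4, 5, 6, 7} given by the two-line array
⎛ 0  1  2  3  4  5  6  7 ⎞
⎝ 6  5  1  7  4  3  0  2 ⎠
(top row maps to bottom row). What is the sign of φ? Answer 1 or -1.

In disjoint-cycle form the cycle lengths are 5, 2, 1.
A cycle of length ℓ contributes ℓ−1 transpositions, so φ is a product of 4 + 1 = 5 transpositions — odd.

-1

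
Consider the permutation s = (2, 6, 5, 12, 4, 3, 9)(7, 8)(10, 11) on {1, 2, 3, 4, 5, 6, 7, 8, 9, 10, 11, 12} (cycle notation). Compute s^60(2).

4

2 lies in the 7-cycle (2, 6, 5, 12, 4, 3, 9).
Powers repeat with period 7 on this cycle, and 60 mod 7 = 4, so s^60(2) = s^4(2).
Advancing 4 steps from 2: 2 → 6 → 5 → 12 → 4.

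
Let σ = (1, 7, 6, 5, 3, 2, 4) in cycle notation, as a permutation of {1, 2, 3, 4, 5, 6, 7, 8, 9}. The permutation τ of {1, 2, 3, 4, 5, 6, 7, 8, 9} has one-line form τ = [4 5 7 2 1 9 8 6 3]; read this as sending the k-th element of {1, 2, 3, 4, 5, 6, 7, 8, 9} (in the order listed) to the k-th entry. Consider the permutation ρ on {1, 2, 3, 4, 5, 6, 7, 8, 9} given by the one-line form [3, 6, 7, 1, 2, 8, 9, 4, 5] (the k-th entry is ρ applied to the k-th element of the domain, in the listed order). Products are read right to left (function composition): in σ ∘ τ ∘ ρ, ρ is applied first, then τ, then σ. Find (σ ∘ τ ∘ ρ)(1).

Chase 1: ρ(1) = 3; τ(3) = 7; σ(7) = 6. Hence (σ ∘ τ ∘ ρ)(1) = 6.

6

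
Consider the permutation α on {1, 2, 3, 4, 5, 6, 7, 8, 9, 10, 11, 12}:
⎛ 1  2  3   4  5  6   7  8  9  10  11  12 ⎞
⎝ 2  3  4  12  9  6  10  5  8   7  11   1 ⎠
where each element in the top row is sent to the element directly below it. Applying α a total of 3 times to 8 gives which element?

8

Tracing 8 → 5 → … returns to 8 after 3 steps, so 8 lies in a 3-cycle (5, 9, 8).
Since the cycle has length 3, α^3 acts on it the same as α^0 (3 mod 3 = 0).
So α^3(8) = 8.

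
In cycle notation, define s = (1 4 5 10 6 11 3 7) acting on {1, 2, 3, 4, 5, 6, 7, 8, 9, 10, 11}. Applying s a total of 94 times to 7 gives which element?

7 lies in the 8-cycle (1 4 5 10 6 11 3 7).
On an 8-cycle, s^8 is the identity, so s^94 = s^6 there (94 ≡ 6 mod 8).
Stepping 6 places around the cycle: 7 → 1 → 4 → 5 → 10 → 6 → 11.

11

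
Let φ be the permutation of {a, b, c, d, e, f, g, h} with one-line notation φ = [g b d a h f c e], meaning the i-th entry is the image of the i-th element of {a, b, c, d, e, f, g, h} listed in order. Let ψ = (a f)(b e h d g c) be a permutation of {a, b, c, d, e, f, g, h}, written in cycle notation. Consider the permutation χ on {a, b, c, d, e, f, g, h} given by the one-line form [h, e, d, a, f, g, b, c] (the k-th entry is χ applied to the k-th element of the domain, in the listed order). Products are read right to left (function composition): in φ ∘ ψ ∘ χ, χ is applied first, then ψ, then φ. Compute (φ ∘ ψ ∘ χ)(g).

h

Apply the permutations in order: χ(g) = b, then ψ(b) = e, then φ(e) = h. So (φ ∘ ψ ∘ χ)(g) = h.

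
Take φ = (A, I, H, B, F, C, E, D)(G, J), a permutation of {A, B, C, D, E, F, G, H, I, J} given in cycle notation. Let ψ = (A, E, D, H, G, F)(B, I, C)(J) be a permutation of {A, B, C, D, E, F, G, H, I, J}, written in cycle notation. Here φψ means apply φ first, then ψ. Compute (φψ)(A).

C

First apply φ: φ(A) = I, then ψ(I) = C. Thus (φψ)(A) = C.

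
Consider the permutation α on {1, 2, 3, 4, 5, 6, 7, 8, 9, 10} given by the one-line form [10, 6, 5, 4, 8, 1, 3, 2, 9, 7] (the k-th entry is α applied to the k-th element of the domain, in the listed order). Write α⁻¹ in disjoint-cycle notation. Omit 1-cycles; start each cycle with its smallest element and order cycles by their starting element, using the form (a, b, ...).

First write α in disjoint cycles: (1, 10, 7, 3, 5, 8, 2, 6).
Reversing each cycle (and rotating so the smallest element leads) gives α⁻¹ = (1, 6, 2, 8, 5, 3, 7, 10).

(1, 6, 2, 8, 5, 3, 7, 10)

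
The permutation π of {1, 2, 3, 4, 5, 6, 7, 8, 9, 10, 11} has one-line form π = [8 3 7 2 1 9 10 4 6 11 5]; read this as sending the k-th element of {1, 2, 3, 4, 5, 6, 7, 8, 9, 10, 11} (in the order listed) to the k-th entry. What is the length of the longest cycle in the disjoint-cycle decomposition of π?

9

Decomposing into disjoint cycles gives (1, 8, 4, 2, 3, 7, 10, 11, 5)(6, 9); the longest has length 9.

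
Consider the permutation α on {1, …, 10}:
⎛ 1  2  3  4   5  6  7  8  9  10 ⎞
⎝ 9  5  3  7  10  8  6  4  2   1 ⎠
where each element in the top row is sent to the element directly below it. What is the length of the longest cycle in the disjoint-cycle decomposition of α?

5

Decomposing into disjoint cycles gives (1, 9, 2, 5, 10)(4, 7, 6, 8); the longest has length 5.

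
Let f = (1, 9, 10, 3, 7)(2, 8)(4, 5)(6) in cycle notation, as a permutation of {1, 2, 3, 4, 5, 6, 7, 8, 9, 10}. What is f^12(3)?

3 lies in the 5-cycle (1, 9, 10, 3, 7).
Since the cycle has length 5, f^12 acts on it the same as f^2 (12 mod 5 = 2).
Stepping 2 places around the cycle: 3 → 7 → 1.

1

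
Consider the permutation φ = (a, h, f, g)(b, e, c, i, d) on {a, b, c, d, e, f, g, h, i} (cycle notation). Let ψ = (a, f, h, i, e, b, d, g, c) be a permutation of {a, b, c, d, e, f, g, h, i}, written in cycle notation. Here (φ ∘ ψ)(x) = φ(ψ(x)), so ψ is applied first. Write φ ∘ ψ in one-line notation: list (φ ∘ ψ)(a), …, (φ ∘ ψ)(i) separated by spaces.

g b h a e f i d c

Chase each element through ψ then φ: a → f → g; b → d → b; c → a → h; d → g → a; e → b → e; f → h → f; g → c → i; h → i → d; i → e → c.
Collecting the images, φ ∘ ψ = [g b h a e f i d c].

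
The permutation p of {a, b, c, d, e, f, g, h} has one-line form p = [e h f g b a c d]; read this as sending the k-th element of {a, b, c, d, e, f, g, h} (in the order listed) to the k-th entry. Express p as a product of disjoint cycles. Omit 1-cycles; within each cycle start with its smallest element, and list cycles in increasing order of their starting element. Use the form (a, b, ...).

(a, e, b, h, d, g, c, f)

From a: a → e → b → h → d → g → c → f → a, closing the cycle (a, e, b, h, d, g, c, f).
Continuing from each remaining unvisited element yields (a, e, b, h, d, g, c, f).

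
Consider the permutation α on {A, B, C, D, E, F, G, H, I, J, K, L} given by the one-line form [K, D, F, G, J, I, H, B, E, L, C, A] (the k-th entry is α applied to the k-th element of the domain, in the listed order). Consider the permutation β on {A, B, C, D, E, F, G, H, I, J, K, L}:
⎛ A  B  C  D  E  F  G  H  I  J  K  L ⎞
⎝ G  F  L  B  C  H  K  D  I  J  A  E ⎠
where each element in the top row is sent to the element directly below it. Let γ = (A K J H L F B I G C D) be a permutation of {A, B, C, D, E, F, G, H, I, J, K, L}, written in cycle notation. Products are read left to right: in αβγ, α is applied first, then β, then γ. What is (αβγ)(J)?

E

(αβγ)(J) = γ(β(α(J))). α(J) = L, then β(L) = E, then γ(E) = E, so the result is E.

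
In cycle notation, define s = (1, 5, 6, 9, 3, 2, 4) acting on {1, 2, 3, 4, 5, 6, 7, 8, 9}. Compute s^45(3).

1

3 lies in the 7-cycle (1, 5, 6, 9, 3, 2, 4).
Powers repeat with period 7 on this cycle, and 45 mod 7 = 3, so s^45(3) = s^3(3).
Advancing 3 steps from 3: 3 → 2 → 4 → 1.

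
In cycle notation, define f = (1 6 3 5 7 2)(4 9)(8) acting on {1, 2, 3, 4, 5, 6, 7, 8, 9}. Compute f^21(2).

3

2 lies in the 6-cycle (1 6 3 5 7 2).
On a 6-cycle, f^6 is the identity, so f^21 = f^3 there (21 ≡ 3 mod 6).
Advancing 3 steps from 2: 2 → 1 → 6 → 3.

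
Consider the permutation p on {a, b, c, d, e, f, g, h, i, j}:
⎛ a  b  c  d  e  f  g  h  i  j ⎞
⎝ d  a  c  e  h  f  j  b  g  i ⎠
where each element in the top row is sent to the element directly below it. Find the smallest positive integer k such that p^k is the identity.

15

Decomposing into disjoint cycles gives cycle lengths 5, 3, 1, 1.
The order is lcm(5, 3) = 15.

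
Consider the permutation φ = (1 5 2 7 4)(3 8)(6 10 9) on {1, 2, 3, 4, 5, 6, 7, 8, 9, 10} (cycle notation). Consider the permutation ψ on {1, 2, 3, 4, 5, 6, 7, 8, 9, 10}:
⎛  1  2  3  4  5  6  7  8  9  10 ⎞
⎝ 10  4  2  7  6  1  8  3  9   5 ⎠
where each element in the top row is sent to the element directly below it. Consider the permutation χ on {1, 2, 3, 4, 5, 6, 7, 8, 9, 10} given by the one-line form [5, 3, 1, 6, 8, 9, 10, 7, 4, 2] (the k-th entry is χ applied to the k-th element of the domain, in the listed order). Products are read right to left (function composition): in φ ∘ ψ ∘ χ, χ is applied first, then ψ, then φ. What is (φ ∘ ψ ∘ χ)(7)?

2

Chase 7: χ(7) = 10; ψ(10) = 5; φ(5) = 2. Hence (φ ∘ ψ ∘ χ)(7) = 2.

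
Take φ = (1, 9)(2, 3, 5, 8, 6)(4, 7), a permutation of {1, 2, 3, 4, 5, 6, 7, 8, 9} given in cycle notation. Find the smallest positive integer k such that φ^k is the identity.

The disjoint cycles have lengths 5, 2, 2.
The order of φ is the least common multiple of its cycle lengths: lcm(5, 2, 2) = 10.

10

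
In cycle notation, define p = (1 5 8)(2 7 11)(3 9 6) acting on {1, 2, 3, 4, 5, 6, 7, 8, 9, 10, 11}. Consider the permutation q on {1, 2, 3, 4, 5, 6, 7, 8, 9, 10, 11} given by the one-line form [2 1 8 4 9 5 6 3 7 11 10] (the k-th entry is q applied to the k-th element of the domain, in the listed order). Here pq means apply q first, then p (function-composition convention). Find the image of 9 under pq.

q(9) = 7, then p(7) = 11; composing gives (pq)(9) = 11.

11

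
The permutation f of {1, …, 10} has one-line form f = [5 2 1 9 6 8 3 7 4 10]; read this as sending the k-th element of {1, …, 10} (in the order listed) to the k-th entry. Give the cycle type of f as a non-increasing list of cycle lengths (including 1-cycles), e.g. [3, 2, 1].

[6, 2, 1, 1]

The disjoint cycles are (1 5 6 8 7 3)(2)(4 9)(10), with lengths 6, 2, 1, 1 in non-increasing order.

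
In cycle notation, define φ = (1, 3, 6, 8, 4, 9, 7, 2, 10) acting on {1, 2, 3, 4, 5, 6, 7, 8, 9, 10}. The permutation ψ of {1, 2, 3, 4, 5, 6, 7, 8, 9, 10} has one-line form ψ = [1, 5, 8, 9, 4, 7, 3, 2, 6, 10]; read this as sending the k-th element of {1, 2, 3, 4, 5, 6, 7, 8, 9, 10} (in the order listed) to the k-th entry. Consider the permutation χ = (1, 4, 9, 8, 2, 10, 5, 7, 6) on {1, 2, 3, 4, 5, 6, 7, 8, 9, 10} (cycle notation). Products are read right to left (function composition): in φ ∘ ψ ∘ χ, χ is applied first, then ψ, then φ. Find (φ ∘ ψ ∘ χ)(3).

4

Chase 3: χ(3) = 3; ψ(3) = 8; φ(8) = 4. Hence (φ ∘ ψ ∘ χ)(3) = 4.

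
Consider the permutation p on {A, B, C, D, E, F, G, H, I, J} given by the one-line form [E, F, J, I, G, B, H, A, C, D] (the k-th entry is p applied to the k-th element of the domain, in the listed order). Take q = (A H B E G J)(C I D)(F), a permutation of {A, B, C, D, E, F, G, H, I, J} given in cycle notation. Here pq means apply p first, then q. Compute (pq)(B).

p(B) = F, then q(F) = F; composing gives (pq)(B) = F.

F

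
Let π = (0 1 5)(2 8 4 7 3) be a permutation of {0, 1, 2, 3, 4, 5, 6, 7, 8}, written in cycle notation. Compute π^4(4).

8

4 lies in the 5-cycle (2 8 4 7 3).
Advancing 4 steps from 4: 4 → 7 → 3 → 2 → 8.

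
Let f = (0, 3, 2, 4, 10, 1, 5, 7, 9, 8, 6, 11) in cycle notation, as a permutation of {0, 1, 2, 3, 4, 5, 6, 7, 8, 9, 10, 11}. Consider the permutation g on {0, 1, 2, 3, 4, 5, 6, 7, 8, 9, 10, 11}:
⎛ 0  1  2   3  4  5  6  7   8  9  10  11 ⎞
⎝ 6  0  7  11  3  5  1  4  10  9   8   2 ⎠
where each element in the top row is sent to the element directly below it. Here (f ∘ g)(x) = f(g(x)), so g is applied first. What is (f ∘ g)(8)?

First apply g: g(8) = 10, then f(10) = 1. Thus (f ∘ g)(8) = 1.

1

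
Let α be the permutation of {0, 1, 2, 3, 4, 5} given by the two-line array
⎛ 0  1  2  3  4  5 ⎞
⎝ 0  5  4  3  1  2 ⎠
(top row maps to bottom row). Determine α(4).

The entry below 4 in the array is 1, so α(4) = 1.

1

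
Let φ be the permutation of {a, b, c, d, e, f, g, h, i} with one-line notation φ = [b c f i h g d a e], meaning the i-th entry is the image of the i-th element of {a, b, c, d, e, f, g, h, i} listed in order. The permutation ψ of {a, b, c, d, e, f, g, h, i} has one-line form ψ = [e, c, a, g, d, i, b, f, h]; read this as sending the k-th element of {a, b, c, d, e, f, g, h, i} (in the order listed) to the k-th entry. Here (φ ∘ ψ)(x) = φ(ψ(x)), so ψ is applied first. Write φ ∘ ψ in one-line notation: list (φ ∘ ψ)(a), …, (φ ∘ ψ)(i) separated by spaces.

h f b d i e c g a

For each element, apply ψ then φ: a → e → h; b → c → f; c → a → b; d → g → d; e → d → i; f → i → e; g → b → c; h → f → g; i → h → a.
Collecting the images, φ ∘ ψ = [h f b d i e c g a].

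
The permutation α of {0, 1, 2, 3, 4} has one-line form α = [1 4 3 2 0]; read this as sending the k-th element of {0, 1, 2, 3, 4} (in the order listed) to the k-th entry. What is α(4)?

0

4 is element number 5 of the domain, and entry number 5 of the one-line form is 0, so α(4) = 0.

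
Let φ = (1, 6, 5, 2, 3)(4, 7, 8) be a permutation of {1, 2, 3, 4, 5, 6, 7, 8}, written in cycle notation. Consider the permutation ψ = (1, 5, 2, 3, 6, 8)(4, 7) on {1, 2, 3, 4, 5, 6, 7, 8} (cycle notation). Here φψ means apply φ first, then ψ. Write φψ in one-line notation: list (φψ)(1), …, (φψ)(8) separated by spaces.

(φψ)(x) = ψ(φ(x)). Computing each image: ψ(φ(1)) = ψ(6) = 8, ψ(φ(2)) = ψ(3) = 6, ψ(φ(3)) = ψ(1) = 5, ψ(φ(4)) = ψ(7) = 4, ψ(φ(5)) = ψ(2) = 3, ψ(φ(6)) = ψ(5) = 2, ψ(φ(7)) = ψ(8) = 1, ψ(φ(8)) = ψ(4) = 7.
Hence φψ = [8 6 5 4 3 2 1 7].

8 6 5 4 3 2 1 7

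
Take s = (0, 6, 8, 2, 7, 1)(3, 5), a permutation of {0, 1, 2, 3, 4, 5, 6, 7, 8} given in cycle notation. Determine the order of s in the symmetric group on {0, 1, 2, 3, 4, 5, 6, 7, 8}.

The disjoint cycles have lengths 6, 2, 1.
The order is lcm(6, 2) = 6.

6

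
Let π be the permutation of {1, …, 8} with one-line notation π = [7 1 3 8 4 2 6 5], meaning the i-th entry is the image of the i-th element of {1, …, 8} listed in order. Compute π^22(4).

Tracing 4 → 8 → … returns to 4 after 3 steps, so 4 lies in a 3-cycle (4 8 5).
Since the cycle has length 3, π^22 acts on it the same as π^1 (22 mod 3 = 1).
Stepping 1 place around the cycle: 4 → 8.

8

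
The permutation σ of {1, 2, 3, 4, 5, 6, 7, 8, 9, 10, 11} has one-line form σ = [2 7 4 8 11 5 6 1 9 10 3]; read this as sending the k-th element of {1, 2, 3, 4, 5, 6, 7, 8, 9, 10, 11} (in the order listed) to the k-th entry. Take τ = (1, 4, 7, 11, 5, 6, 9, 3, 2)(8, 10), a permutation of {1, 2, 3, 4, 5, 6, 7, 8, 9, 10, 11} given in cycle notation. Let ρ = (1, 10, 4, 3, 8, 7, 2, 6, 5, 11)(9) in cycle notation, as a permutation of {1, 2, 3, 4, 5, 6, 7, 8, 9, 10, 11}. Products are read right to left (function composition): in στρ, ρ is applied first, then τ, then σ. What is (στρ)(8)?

3

(στρ)(8) = σ(τ(ρ(8))). ρ(8) = 7, then τ(7) = 11, then σ(11) = 3, so the result is 3.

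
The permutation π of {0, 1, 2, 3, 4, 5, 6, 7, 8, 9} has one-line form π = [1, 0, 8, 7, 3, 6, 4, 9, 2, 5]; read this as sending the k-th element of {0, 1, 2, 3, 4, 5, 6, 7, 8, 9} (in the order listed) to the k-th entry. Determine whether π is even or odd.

odd

In disjoint-cycle form the cycle lengths are 6, 2, 2.
A cycle is odd iff its length is even; π has 3 even-length cycles, so sgn(π) = (−1)^3 and π is odd.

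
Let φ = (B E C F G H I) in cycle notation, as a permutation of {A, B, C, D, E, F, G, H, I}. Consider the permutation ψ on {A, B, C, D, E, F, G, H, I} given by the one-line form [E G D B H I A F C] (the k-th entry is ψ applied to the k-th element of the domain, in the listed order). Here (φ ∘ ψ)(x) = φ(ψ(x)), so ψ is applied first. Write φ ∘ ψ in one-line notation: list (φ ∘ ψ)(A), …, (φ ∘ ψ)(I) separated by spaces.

(φ ∘ ψ)(x) = φ(ψ(x)). Computing each image: φ(ψ(A)) = φ(E) = C, φ(ψ(B)) = φ(G) = H, φ(ψ(C)) = φ(D) = D, φ(ψ(D)) = φ(B) = E, φ(ψ(E)) = φ(H) = I, φ(ψ(F)) = φ(I) = B, φ(ψ(G)) = φ(A) = A, φ(ψ(H)) = φ(F) = G, φ(ψ(I)) = φ(C) = F.
Hence φ ∘ ψ = [C H D E I B A G F].

C H D E I B A G F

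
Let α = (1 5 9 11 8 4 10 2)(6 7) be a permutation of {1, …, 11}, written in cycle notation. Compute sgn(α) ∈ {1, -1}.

The cycle lengths are 8, 2, 1.
A cycle is odd iff its length is even; α has 2 even-length cycles, so sgn(α) = (−1)^2 and α is even.

1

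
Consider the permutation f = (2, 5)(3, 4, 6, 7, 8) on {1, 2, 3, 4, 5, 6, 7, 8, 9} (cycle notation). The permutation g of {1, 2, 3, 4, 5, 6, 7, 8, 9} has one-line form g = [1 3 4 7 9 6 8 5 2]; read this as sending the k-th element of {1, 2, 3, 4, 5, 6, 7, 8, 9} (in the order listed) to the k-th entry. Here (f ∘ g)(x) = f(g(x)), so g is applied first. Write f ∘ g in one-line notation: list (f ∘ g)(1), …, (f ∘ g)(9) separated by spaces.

(f ∘ g)(x) = f(g(x)). Computing each image: f(g(1)) = f(1) = 1, f(g(2)) = f(3) = 4, f(g(3)) = f(4) = 6, f(g(4)) = f(7) = 8, f(g(5)) = f(9) = 9, f(g(6)) = f(6) = 7, f(g(7)) = f(8) = 3, f(g(8)) = f(5) = 2, f(g(9)) = f(2) = 5.
Hence f ∘ g = [1 4 6 8 9 7 3 2 5].

1 4 6 8 9 7 3 2 5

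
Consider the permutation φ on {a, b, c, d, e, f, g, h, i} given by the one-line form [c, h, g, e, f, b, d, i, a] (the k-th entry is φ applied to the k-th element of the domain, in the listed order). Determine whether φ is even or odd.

even

In disjoint-cycle form the cycle lengths are 9.
A cycle of length ℓ contributes ℓ−1 transpositions, so φ is a product of 8 transpositions — even.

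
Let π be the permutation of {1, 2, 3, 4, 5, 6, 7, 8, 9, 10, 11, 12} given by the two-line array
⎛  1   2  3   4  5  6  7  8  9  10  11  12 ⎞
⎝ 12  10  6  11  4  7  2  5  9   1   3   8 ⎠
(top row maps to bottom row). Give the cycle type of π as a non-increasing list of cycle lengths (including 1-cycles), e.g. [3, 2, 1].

[11, 1]

The disjoint cycles are (1, 12, 8, 5, 4, 11, 3, 6, 7, 2, 10)(9), with lengths 11, 1 in non-increasing order.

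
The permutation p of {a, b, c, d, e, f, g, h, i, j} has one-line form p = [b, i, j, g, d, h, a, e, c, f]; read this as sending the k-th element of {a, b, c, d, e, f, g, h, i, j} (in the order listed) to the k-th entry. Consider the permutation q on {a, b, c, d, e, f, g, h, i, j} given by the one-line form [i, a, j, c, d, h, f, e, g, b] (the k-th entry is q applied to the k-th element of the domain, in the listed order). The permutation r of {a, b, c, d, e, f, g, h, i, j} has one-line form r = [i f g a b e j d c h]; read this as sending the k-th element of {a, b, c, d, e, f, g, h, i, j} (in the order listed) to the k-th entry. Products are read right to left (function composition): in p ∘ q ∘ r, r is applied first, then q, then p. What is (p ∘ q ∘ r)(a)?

a

Apply the permutations in order: r(a) = i, then q(i) = g, then p(g) = a. So (p ∘ q ∘ r)(a) = a.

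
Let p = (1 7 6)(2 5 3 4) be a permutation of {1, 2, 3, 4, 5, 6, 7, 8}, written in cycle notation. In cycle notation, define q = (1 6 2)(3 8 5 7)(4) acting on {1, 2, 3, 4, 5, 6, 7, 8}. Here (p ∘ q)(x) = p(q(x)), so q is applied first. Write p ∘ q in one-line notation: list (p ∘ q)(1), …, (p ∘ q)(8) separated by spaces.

1 7 8 2 6 5 4 3

(p ∘ q)(x) = p(q(x)). Computing each image: p(q(1)) = p(6) = 1, p(q(2)) = p(1) = 7, p(q(3)) = p(8) = 8, p(q(4)) = p(4) = 2, p(q(5)) = p(7) = 6, p(q(6)) = p(2) = 5, p(q(7)) = p(3) = 4, p(q(8)) = p(5) = 3.
Hence p ∘ q = [1 7 8 2 6 5 4 3].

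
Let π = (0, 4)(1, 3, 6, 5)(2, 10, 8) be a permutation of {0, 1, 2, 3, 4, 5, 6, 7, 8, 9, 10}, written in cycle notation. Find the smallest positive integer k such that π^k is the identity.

The disjoint cycles have lengths 4, 3, 2, 1, 1.
The order of π is the least common multiple of its cycle lengths: lcm(4, 3, 2) = 12.

12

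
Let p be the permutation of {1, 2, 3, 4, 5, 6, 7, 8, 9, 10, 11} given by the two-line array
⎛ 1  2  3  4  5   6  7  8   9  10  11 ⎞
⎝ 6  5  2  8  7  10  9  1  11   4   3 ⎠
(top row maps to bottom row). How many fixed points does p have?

No element satisfies p(x) = x, so there are 0 fixed points.

0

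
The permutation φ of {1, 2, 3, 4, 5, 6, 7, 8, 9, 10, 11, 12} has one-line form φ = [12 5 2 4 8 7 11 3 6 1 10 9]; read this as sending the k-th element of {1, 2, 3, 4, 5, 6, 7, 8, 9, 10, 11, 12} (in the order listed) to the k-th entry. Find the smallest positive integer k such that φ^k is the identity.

28

Writing φ as disjoint cycles, the cycle lengths are 7, 4, 1.
The order is lcm(7, 4) = 28.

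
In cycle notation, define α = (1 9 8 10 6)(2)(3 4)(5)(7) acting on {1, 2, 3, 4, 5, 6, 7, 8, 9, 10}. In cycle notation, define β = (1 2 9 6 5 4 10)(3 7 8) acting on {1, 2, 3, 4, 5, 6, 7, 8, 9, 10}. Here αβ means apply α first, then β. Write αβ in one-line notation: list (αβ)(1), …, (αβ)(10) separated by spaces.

For each element, apply α then β: 1 → 9 → 6; 2 → 2 → 9; 3 → 4 → 10; 4 → 3 → 7; 5 → 5 → 4; 6 → 1 → 2; 7 → 7 → 8; 8 → 10 → 1; 9 → 8 → 3; 10 → 6 → 5.
Collecting the images, αβ = [6 9 10 7 4 2 8 1 3 5].

6 9 10 7 4 2 8 1 3 5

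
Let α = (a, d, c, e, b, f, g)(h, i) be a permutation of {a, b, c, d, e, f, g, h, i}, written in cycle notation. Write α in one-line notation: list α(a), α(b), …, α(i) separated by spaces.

d f e c b g a i h

Reading each image from the cycles: a→d, b→f, c→e, d→c, e→b, f→g, g→a, h→i, i→h.
Listing these in domain order gives d f e c b g a i h.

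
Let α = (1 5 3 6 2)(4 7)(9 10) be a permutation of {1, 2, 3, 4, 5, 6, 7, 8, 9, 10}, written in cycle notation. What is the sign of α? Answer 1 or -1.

1

The cycle lengths are 5, 2, 2, 1.
A cycle is odd iff its length is even; α has 2 even-length cycles, so sgn(α) = (−1)^2 and α is even.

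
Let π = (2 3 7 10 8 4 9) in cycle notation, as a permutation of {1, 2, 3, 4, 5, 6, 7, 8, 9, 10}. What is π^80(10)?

9

10 lies in the 7-cycle (2 3 7 10 8 4 9).
Since the cycle has length 7, π^80 acts on it the same as π^3 (80 mod 7 = 3).
Stepping 3 places around the cycle: 10 → 8 → 4 → 9.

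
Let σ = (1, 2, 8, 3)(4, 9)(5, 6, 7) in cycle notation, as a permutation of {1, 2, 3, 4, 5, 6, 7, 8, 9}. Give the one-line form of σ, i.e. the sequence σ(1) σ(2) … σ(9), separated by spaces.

2 8 1 9 6 7 5 3 4

Reading each image from the cycles: 1↦2, 2↦8, 3↦1, 4↦9, 5↦6, 6↦7, 7↦5, 8↦3, 9↦4.
Listing these in domain order gives 2 8 1 9 6 7 5 3 4.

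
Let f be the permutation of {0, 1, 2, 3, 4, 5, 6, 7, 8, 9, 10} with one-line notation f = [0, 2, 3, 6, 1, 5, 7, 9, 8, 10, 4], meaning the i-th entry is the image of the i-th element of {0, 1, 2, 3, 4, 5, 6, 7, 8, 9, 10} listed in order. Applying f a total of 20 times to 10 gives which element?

Tracing 10 → 4 → … returns to 10 after 8 steps, so 10 lies in an 8-cycle (1, 2, 3, 6, 7, 9, 10, 4).
Powers repeat with period 8 on this cycle, and 20 mod 8 = 4, so f^20(10) = f^4(10).
Advancing 4 steps from 10: 10 → 4 → 1 → 2 → 3.

3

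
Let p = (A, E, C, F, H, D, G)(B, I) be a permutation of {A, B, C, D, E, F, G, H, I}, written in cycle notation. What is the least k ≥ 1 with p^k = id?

The cycle type of p is (7, 2).
Since disjoint cycles commute, ord(p) = lcm(7, 2) = 14.

14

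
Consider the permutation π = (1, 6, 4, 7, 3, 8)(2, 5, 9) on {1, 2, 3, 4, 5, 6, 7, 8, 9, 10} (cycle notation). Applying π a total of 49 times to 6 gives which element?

6 lies in the 6-cycle (1, 6, 4, 7, 3, 8).
Powers repeat with period 6 on this cycle, and 49 mod 6 = 1, so π^49(6) = π^1(6).
Stepping 1 place around the cycle: 6 → 4.

4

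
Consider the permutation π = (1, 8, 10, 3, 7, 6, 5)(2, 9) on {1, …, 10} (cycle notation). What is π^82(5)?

5 lies in the 7-cycle (1, 8, 10, 3, 7, 6, 5).
Powers repeat with period 7 on this cycle, and 82 mod 7 = 5, so π^82(5) = π^5(5).
Stepping 5 places around the cycle: 5 → 1 → 8 → 10 → 3 → 7.

7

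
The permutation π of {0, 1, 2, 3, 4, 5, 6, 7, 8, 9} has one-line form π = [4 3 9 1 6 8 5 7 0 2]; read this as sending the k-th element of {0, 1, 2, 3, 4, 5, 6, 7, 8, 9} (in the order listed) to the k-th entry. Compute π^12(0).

6

Tracing 0 → 4 → … returns to 0 after 5 steps, so 0 lies in a 5-cycle (0, 4, 6, 5, 8).
On a 5-cycle, π^5 is the identity, so π^12 = π^2 there (12 ≡ 2 mod 5).
Advancing 2 steps from 0: 0 → 4 → 6.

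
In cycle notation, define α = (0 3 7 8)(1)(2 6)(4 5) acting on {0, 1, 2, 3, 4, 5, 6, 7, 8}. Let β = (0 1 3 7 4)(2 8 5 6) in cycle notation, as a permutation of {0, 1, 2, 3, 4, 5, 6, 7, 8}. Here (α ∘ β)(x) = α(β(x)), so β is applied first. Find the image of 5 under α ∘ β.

β(5) = 6, then α(6) = 2; composing gives (α ∘ β)(5) = 2.

2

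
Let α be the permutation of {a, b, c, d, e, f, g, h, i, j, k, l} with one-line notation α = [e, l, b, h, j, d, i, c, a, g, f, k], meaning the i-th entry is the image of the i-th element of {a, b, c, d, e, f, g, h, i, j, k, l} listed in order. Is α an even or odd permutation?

even

In disjoint-cycle form the cycle lengths are 7, 5.
A cycle of length ℓ contributes ℓ−1 transpositions, so α is a product of 6 + 4 = 10 transpositions — even.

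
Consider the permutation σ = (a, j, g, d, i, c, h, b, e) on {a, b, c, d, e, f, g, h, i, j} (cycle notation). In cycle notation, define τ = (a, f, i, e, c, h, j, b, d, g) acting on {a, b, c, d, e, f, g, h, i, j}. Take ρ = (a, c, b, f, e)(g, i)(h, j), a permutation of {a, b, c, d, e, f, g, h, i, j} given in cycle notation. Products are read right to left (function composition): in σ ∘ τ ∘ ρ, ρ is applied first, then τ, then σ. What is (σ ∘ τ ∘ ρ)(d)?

d

Apply the permutations in order: ρ(d) = d, then τ(d) = g, then σ(g) = d. So (σ ∘ τ ∘ ρ)(d) = d.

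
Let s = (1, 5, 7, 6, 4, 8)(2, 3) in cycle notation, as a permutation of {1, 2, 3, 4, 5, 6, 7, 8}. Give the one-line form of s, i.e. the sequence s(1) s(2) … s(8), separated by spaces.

Reading each image from the cycles: 1→5, 2→3, 3→2, 4→8, 5→7, 6→4, 7→6, 8→1.
So the one-line form is 5 3 2 8 7 4 6 1.

5 3 2 8 7 4 6 1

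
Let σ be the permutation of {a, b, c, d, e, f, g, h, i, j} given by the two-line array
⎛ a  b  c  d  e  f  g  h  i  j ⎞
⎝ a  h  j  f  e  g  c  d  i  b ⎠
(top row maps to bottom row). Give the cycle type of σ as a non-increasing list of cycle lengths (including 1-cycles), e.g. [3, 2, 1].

[7, 1, 1, 1]

The disjoint cycles are (a)(b, h, d, f, g, c, j)(e)(i), with lengths 7, 1, 1, 1 in non-increasing order.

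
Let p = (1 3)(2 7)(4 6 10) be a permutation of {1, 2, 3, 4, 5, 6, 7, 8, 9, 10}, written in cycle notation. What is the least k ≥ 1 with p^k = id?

The disjoint cycles have lengths 3, 2, 2, 1, 1, 1.
The order of p is the least common multiple of its cycle lengths: lcm(3, 2, 2) = 6.

6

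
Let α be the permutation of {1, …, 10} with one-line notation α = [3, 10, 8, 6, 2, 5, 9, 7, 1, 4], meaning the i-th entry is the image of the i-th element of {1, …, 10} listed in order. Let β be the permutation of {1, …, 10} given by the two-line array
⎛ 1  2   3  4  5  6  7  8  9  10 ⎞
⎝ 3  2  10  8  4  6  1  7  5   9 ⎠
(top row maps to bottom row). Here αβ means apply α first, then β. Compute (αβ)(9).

First apply α: α(9) = 1, then β(1) = 3. Thus (αβ)(9) = 3.

3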